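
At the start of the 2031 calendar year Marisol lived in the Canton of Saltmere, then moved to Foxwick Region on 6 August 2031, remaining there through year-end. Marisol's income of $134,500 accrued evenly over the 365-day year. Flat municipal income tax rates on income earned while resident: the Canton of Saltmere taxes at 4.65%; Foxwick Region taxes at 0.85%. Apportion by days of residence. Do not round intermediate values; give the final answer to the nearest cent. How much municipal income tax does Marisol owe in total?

The Canton of Saltmere, 1 January – 5 August 2031: 217 days → $134,500 × 4.65% × 217/365 = $3,718.2801
Foxwick Region, 6 August – 31 December 2031: 148 days → $134,500 × 0.85% × 148/365 = $463.5644
Total = $4,181.8445

$4,181.84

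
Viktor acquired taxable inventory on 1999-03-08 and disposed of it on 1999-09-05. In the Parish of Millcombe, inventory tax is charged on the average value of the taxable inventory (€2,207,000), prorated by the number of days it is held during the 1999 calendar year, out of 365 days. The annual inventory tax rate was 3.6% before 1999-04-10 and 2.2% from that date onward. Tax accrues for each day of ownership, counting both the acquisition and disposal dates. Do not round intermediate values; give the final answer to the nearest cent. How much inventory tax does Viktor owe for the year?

€27,004.01

1999-03-08 to 1999-04-09: 33 days at 3.6% → €2,207,000 × 3.6% × 33/365 = €7,183.3315
1999-04-10 to 1999-09-05: 149 days at 2.2% → €2,207,000 × 2.2% × 149/365 = €19,820.6740
Total = €27,004.0055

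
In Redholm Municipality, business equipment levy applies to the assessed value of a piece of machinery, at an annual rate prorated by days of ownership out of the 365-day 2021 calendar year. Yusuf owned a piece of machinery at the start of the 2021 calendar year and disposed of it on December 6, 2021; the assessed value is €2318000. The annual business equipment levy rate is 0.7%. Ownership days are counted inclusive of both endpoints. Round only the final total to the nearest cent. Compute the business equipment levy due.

Days held (January 1 – December 6, 2021): 340 out of 365
Tax = €2318000 × 0.7% × 340/365 = €15114.6301

€15114.63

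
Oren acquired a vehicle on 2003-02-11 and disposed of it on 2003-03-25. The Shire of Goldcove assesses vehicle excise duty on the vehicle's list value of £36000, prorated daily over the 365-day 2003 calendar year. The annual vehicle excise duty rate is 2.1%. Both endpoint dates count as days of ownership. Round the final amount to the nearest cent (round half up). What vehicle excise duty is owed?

£89.06

Days held (2003-02-11 to 2003-03-25): 43 out of 365
Tax = £36000 × 2.1% × 43/365 = £89.0630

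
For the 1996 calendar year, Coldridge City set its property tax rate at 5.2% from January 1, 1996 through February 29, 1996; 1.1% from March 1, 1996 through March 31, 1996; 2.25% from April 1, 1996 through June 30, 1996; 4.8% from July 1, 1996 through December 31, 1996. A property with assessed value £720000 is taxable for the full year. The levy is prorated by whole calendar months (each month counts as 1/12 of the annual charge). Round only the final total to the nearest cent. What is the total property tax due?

January 1 – February 29, 1996: 2 months at 5.2% → £720000 × 5.2% × 2/12 = £6240.0000
March 1 – March 31, 1996: 1 month at 1.1% → £720000 × 1.1% × 1/12 = £660.0000
April 1 – June 30, 1996: 3 months at 2.25% → £720000 × 2.25% × 3/12 = £4050.0000
July 1 – December 31, 1996: 6 months at 4.8% → £720000 × 4.8% × 6/12 = £17280.0000
Total = £28230.0000

£28230.00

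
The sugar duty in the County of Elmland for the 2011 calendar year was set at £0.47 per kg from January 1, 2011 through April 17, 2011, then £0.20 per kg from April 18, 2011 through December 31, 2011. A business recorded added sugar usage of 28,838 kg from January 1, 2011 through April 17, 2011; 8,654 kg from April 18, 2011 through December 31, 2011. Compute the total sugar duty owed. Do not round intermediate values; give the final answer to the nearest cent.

£15,284.66

January 1 – April 17, 2011: 28,838 kg at £0.47/kg → £13,553.86
April 18 – December 31, 2011: 8,654 kg at £0.20/kg → £1,730.80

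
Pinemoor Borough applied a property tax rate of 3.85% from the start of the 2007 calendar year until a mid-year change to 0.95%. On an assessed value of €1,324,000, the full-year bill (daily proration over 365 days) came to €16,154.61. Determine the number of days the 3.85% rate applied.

Let d = days at the first rate; then 365 − d days at the second rate.
€1,324,000 × [3.85%·d + 0.95%·(365−d)] / 365 = €16,154.61
Solving gives d = 34, so the new rate took effect on 4 February 2007.

34 days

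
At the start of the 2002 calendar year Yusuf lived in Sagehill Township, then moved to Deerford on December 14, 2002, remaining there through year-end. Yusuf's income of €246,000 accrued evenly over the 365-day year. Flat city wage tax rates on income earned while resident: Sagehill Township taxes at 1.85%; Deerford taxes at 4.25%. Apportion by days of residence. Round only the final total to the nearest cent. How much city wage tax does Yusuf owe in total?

Sagehill Township, January 1 – December 13, 2002: 347 days → €246,000 × 1.85% × 347/365 = €4,326.5671
Deerford, December 14 – December 31, 2002: 18 days → €246,000 × 4.25% × 18/365 = €515.5890
Total = €4,842.1562

€4,842.16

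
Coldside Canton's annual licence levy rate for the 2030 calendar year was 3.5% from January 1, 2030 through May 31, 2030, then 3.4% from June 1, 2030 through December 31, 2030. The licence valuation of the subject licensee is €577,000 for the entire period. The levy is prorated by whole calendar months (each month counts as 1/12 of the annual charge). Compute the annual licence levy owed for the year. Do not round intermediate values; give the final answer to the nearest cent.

€19,858.42

January 1 – May 31, 2030: 5 months at 3.5% → €577,000 × 3.5% × 5/12 = €8,414.5833
June 1 – December 31, 2030: 7 months at 3.4% → €577,000 × 3.4% × 7/12 = €11,443.8333
Total = €19,858.4167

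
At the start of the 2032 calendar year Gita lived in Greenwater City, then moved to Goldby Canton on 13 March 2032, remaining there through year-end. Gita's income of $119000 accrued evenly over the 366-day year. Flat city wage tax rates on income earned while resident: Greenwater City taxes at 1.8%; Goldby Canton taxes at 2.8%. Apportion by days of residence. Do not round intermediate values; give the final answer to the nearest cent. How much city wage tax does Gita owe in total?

$3097.90

Greenwater City, 1 January – 12 March 2032: 72 days → $119000 × 1.8% × 72/366 = $421.3770
Goldby Canton, 13 March – 31 December 2032: 294 days → $119000 × 2.8% × 294/366 = $2676.5246
Total = $3097.9016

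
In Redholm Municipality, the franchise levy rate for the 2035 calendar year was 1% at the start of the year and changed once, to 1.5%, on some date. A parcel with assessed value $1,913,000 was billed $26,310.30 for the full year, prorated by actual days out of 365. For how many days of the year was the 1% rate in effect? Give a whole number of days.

91 days

Let d = days at the first rate; then 365 − d days at the second rate.
$1,913,000 × [1%·d + 1.5%·(365−d)] / 365 = $26,310.30
Solving gives d = 91, so the new rate took effect on 2 April 2035.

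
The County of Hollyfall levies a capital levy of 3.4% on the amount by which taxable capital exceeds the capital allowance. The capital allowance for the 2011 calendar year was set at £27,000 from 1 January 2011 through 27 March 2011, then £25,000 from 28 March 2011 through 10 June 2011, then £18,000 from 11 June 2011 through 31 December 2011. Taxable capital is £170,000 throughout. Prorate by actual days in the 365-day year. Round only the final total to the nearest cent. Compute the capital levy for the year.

£5,047.00

1 January – 27 March 2011: 86 days, exemption £27,000 → (£170,000 − £27,000) × 3.4% × 86/365 = £1,145.5671
28 March – 10 June 2011: 75 days, exemption £25,000 → (£170,000 − £25,000) × 3.4% × 75/365 = £1,013.0137
11 June – 31 December 2011: 204 days, exemption £18,000 → (£170,000 − £18,000) × 3.4% × 204/365 = £2,888.4164
Total = £5,046.9973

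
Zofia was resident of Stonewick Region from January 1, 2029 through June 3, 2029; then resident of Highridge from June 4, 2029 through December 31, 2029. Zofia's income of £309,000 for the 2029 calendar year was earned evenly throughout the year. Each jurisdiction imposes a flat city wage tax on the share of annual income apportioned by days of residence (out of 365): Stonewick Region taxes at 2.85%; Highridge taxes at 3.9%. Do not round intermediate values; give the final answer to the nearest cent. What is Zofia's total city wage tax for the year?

£10,682.09

Stonewick Region, January 1 – June 3, 2029: 154 days → £309,000 × 2.85% × 154/365 = £3,715.6192
Highridge, June 4 – December 31, 2029: 211 days → £309,000 × 3.9% × 211/365 = £6,966.4685
Total = £10,682.0877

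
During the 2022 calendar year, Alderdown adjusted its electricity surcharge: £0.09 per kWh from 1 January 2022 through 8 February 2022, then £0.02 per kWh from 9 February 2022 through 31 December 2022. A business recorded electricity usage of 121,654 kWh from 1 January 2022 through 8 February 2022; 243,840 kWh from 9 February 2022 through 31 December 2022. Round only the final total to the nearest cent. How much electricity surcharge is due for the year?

£15,825.66

1 January – 8 February 2022: 121,654 kWh at £0.09/kWh → £10,948.86
9 February – 31 December 2022: 243,840 kWh at £0.02/kWh → £4,876.80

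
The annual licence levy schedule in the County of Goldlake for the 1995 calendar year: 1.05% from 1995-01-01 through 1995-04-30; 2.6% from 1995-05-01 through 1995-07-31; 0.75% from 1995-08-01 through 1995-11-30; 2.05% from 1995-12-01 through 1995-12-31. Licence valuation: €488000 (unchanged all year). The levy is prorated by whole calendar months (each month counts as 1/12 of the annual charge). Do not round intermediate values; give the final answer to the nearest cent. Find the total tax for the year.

1995-01-01 to 1995-04-30: 4 months at 1.05% → €488000 × 1.05% × 4/12 = €1708.0000
1995-05-01 to 1995-07-31: 3 months at 2.6% → €488000 × 2.6% × 3/12 = €3172.0000
1995-08-01 to 1995-11-30: 4 months at 0.75% → €488000 × 0.75% × 4/12 = €1220.0000
1995-12-01 to 1995-12-31: 1 month at 2.05% → €488000 × 2.05% × 1/12 = €833.6667
Total = €6933.6667

€6933.67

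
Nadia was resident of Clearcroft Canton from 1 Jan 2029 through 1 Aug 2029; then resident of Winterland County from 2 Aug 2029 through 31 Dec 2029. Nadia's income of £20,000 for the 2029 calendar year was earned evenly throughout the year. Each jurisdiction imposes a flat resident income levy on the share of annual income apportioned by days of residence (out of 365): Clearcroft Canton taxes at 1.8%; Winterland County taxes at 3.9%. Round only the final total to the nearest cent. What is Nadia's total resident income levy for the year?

Clearcroft Canton, 1 Jan – 1 Aug 2029: 213 days → £20,000 × 1.8% × 213/365 = £210.0822
Winterland County, 2 Aug – 31 Dec 2029: 152 days → £20,000 × 3.9% × 152/365 = £324.8219
Total = £534.9041

£534.90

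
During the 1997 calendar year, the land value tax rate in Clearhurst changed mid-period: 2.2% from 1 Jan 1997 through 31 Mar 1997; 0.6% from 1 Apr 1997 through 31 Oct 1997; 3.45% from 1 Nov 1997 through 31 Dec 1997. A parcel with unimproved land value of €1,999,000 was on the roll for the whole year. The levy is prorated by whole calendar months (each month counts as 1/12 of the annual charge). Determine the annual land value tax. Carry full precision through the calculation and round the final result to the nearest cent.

€29,485.25

1 Jan – 31 Mar 1997: 3 months at 2.2% → €1,999,000 × 2.2% × 3/12 = €10,994.5000
1 Apr – 31 Oct 1997: 7 months at 0.6% → €1,999,000 × 0.6% × 7/12 = €6,996.5000
1 Nov – 31 Dec 1997: 2 months at 3.45% → €1,999,000 × 3.45% × 2/12 = €11,494.2500
Total = €29,485.2500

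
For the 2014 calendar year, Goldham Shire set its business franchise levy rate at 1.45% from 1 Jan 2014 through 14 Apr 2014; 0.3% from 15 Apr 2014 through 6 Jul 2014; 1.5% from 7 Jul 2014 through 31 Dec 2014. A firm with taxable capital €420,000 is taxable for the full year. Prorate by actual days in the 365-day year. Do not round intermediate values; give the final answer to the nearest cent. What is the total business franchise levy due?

€5,094.08

1 Jan – 14 Apr 2014: 104 days at 1.45% → €420,000 × 1.45% × 104/365 = €1,735.2329
15 Apr – 6 Jul 2014: 83 days at 0.3% → €420,000 × 0.3% × 83/365 = €286.5205
7 Jul – 31 Dec 2014: 178 days at 1.5% → €420,000 × 1.5% × 178/365 = €3,072.3288
Total = €5,094.0822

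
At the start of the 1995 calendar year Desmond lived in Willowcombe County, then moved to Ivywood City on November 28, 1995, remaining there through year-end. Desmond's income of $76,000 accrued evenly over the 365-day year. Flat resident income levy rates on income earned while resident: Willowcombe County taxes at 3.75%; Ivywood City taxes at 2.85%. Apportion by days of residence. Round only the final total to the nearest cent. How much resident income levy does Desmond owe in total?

Willowcombe County, January 1 – November 27, 1995: 331 days → $76,000 × 3.75% × 331/365 = $2,584.5205
Ivywood City, November 28 – December 31, 1995: 34 days → $76,000 × 2.85% × 34/365 = $201.7644
Total = $2,786.2849

$2,786.28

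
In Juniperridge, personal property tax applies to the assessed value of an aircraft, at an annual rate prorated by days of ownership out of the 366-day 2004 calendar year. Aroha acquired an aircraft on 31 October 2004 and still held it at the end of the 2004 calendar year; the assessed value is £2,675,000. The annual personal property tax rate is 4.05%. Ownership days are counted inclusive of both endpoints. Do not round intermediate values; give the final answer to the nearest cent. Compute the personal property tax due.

£18,352.25

Days held (31 October – 31 December 2004): 62 out of 366
Tax = £2,675,000 × 4.05% × 62/366 = £18,352.2541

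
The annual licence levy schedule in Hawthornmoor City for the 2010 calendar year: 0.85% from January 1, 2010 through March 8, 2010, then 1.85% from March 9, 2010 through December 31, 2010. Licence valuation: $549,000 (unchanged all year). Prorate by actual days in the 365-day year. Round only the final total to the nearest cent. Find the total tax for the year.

January 1 – March 8, 2010: 67 days at 0.85% → $549,000 × 0.85% × 67/365 = $856.5904
March 9 – December 31, 2010: 298 days at 1.85% → $549,000 × 1.85% × 298/365 = $8,292.1562
Total = $9,148.7466

$9,148.75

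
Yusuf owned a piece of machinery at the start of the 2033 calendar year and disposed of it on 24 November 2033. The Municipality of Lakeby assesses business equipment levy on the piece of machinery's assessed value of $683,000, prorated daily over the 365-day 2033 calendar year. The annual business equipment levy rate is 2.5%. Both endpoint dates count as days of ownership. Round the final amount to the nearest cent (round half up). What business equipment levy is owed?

Days held (1 January – 24 November 2033): 328 out of 365
Tax = $683,000 × 2.5% × 328/365 = $15,344.1096

$15,344.11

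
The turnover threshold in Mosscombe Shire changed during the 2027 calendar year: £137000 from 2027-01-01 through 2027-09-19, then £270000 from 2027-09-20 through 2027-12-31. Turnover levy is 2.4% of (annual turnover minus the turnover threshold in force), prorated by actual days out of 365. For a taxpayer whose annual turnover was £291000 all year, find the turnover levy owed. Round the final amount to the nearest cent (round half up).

2027-01-01 to 2027-09-19: 262 days, exemption £137000 → (£291000 − £137000) × 2.4% × 262/365 = £2653.0192
2027-09-20 to 2027-12-31: 103 days, exemption £270000 → (£291000 − £270000) × 2.4% × 103/365 = £142.2247
Total = £2795.2438

£2795.24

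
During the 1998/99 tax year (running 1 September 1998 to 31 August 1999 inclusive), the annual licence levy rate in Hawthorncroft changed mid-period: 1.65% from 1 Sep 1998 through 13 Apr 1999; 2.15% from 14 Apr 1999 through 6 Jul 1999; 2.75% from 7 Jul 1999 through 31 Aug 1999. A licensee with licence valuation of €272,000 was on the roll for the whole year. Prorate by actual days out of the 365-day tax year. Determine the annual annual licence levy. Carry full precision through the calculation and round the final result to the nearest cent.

€5,260.03

1 Sep 1998 – 13 Apr 1999: 225 days at 1.65% → €272,000 × 1.65% × 225/365 = €2,766.5753
14 Apr – 6 Jul 1999: 84 days at 2.15% → €272,000 × 2.15% × 84/365 = €1,345.8411
7 Jul – 31 Aug 1999: 56 days at 2.75% → €272,000 × 2.75% × 56/365 = €1,147.6164
Total = €5,260.0329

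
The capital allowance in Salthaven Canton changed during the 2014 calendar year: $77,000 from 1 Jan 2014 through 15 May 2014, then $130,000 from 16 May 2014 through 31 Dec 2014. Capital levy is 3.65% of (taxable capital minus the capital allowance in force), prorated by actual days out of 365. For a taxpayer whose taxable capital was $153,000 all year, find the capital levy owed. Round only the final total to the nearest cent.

1 Jan – 15 May 2014: 135 days, exemption $77,000 → ($153,000 − $77,000) × 3.65% × 135/365 = $1,026.0000
16 May – 31 Dec 2014: 230 days, exemption $130,000 → ($153,000 − $130,000) × 3.65% × 230/365 = $529.0000
Total = $1,555.0000

$1,555.00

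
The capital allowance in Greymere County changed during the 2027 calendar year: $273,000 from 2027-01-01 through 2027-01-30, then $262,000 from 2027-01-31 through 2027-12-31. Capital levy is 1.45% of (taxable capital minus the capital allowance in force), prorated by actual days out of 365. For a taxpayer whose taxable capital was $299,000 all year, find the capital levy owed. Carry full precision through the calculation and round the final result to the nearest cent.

2027-01-01 to 2027-01-30: 30 days, exemption $273,000 → ($299,000 − $273,000) × 1.45% × 30/365 = $30.9863
2027-01-31 to 2027-12-31: 335 days, exemption $262,000 → ($299,000 − $262,000) × 1.45% × 335/365 = $492.4041
Total = $523.3904

$523.39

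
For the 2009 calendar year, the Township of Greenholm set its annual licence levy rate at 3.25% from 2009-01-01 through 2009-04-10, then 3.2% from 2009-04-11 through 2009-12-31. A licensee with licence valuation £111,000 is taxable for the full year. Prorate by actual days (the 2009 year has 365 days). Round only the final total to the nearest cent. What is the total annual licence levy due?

2009-01-01 to 2009-04-10: 100 days at 3.25% → £111,000 × 3.25% × 100/365 = £988.3562
2009-04-11 to 2009-12-31: 265 days at 3.2% → £111,000 × 3.2% × 265/365 = £2,578.8493
Total = £3,567.2055

£3,567.21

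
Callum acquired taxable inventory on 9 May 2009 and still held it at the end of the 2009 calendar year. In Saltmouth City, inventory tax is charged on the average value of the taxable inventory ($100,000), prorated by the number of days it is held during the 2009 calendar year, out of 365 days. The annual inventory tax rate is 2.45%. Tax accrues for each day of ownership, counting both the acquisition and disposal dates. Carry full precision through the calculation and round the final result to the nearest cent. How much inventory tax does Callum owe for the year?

$1,590.82

Days held (9 May – 31 December 2009): 237 out of 365
Tax = $100,000 × 2.45% × 237/365 = $1,590.8219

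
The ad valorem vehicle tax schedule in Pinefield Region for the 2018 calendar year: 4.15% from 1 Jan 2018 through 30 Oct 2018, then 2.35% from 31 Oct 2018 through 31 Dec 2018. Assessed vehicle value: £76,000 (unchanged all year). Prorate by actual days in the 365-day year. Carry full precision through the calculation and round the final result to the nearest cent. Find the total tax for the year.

1 Jan – 30 Oct 2018: 303 days at 4.15% → £76,000 × 4.15% × 303/365 = £2,618.2521
31 Oct – 31 Dec 2018: 62 days at 2.35% → £76,000 × 2.35% × 62/365 = £303.3753
Total = £2,921.6274

£2,921.63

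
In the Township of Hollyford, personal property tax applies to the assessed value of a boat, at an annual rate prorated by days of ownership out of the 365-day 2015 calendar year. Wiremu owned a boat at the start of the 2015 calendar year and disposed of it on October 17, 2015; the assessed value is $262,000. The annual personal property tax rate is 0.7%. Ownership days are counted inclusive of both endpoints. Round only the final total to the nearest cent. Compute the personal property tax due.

Days held (January 1 – October 17, 2015): 290 out of 365
Tax = $262,000 × 0.7% × 290/365 = $1,457.1507

$1,457.15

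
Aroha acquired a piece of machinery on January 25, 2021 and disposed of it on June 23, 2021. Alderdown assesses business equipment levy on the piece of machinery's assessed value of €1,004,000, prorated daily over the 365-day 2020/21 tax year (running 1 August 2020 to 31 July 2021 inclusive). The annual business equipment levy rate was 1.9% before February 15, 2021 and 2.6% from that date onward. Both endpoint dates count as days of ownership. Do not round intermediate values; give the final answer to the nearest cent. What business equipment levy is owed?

€10,323.32

January 25 – February 14, 2021: 21 days at 1.9% → €1,004,000 × 1.9% × 21/365 = €1,097.5233
February 15 – June 23, 2021: 129 days at 2.6% → €1,004,000 × 2.6% × 129/365 = €9,225.7973
Total = €10,323.3205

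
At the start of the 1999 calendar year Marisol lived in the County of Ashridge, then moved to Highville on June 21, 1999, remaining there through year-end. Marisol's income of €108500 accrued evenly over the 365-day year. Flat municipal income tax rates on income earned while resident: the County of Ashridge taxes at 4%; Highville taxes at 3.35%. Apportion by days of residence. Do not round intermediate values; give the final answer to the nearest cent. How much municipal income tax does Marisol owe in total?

€3965.15

The County of Ashridge, January 1 – June 20, 1999: 171 days → €108500 × 4% × 171/365 = €2033.2603
Highville, June 21 – December 31, 1999: 194 days → €108500 × 3.35% × 194/365 = €1931.8945
Total = €3965.1548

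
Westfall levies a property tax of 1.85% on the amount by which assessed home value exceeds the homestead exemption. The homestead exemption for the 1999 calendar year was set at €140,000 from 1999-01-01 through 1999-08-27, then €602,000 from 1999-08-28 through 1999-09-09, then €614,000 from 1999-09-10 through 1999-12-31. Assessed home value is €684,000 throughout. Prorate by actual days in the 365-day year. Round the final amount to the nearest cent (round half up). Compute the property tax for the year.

1999-01-01 to 1999-08-27: 239 days, exemption €140,000 → (€684,000 − €140,000) × 1.85% × 239/365 = €6,589.8521
1999-08-28 to 1999-09-09: 13 days, exemption €602,000 → (€684,000 − €602,000) × 1.85% × 13/365 = €54.0301
1999-09-10 to 1999-12-31: 113 days, exemption €614,000 → (€684,000 − €614,000) × 1.85% × 113/365 = €400.9178
Total = €7,044.8000

€7,044.80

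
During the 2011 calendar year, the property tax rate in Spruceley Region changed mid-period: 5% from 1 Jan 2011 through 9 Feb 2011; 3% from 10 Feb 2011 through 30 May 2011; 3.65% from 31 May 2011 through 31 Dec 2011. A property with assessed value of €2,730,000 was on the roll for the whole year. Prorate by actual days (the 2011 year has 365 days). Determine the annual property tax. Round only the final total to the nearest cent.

€98,336.10

1 Jan – 9 Feb 2011: 40 days at 5% → €2,730,000 × 5% × 40/365 = €14,958.9041
10 Feb – 30 May 2011: 110 days at 3% → €2,730,000 × 3% × 110/365 = €24,682.1918
31 May – 31 Dec 2011: 215 days at 3.65% → €2,730,000 × 3.65% × 215/365 = €58,695.0000
Total = €98,336.0959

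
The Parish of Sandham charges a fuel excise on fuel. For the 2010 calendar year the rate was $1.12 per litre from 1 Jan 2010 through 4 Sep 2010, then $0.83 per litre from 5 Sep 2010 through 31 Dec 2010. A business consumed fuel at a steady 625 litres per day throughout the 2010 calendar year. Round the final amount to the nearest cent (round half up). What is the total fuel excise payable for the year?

$234112.50

1 Jan – 4 Sep 2010: 247 days × 625 litres/day = 154,375 litres at $1.12/litre → $172900.00
5 Sep – 31 Dec 2010: 118 days × 625 litres/day = 73,750 litres at $0.83/litre → $61212.50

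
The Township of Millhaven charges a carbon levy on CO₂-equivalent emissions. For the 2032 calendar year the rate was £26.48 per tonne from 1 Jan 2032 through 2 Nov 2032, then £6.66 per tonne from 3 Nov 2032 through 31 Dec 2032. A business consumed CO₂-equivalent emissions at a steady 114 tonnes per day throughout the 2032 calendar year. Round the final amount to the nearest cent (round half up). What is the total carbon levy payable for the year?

1 Jan – 2 Nov 2032: 307 days × 114 tonnes/day = 34,998 tonnes at £26.48/tonne → £926,747.04
3 Nov – 31 Dec 2032: 59 days × 114 tonnes/day = 6,726 tonnes at £6.66/tonne → £44,795.16

£971,542.20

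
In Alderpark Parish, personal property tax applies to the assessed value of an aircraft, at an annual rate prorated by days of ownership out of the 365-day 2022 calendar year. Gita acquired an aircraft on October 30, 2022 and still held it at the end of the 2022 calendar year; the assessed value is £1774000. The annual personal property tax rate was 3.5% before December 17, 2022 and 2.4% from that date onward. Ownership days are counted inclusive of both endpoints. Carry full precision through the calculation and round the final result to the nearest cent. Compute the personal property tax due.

£9914.96

October 30 – December 16, 2022: 48 days at 3.5% → £1774000 × 3.5% × 48/365 = £8165.2603
December 17 – December 31, 2022: 15 days at 2.4% → £1774000 × 2.4% × 15/365 = £1749.6986
Total = £9914.9589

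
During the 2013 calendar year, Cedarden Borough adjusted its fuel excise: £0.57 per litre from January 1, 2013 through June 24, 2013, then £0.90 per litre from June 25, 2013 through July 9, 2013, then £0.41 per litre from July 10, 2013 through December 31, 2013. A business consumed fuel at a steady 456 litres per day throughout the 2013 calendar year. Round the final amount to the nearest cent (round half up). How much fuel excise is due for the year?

January 1 – June 24, 2013: 175 days × 456 litres/day = 79,800 litres at £0.57/litre → £45,486.00
June 25 – July 9, 2013: 15 days × 456 litres/day = 6,840 litres at £0.90/litre → £6,156.00
July 10 – December 31, 2013: 175 days × 456 litres/day = 79,800 litres at £0.41/litre → £32,718.00

£84,360.00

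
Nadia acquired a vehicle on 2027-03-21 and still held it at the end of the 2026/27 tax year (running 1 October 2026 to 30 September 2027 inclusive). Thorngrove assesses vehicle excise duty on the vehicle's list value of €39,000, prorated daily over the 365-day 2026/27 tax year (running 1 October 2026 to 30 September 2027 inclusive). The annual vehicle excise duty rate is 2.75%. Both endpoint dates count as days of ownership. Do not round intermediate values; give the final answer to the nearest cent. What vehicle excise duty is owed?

€570.04

Days held (2027-03-21 to 2027-09-30): 194 out of 365
Tax = €39,000 × 2.75% × 194/365 = €570.0411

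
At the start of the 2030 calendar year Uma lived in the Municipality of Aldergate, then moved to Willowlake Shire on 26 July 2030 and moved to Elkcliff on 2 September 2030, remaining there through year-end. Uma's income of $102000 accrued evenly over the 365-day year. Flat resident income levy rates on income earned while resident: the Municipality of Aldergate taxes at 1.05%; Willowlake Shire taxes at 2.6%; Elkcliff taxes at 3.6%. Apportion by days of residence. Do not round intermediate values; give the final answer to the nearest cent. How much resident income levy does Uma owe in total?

The Municipality of Aldergate, 1 January – 25 July 2030: 206 days → $102000 × 1.05% × 206/365 = $604.4548
Willowlake Shire, 26 July – 1 September 2030: 38 days → $102000 × 2.6% × 38/365 = $276.0986
Elkcliff, 2 September – 31 December 2030: 121 days → $102000 × 3.6% × 121/365 = $1217.2932
Total = $2097.8466

$2097.85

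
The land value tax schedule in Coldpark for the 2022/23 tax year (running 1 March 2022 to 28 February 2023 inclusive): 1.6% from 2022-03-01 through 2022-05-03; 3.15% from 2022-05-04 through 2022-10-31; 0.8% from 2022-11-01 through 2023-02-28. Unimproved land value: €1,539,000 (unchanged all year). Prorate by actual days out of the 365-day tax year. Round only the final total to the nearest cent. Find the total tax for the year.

€32,405.44

2022-03-01 to 2022-05-03: 64 days at 1.6% → €1,539,000 × 1.6% × 64/365 = €4,317.6329
2022-05-04 to 2022-10-31: 181 days at 3.15% → €1,539,000 × 3.15% × 181/365 = €24,040.0233
2022-11-01 to 2023-02-28: 120 days at 0.8% → €1,539,000 × 0.8% × 120/365 = €4,047.7808
Total = €32,405.4370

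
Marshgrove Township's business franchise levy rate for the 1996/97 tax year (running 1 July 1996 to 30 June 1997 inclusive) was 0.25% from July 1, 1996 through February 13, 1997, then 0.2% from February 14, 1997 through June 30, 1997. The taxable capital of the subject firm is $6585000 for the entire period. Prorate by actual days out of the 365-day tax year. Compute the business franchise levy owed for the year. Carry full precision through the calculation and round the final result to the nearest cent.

$15226.68

July 1, 1996 – February 13, 1997: 228 days at 0.25% → $6585000 × 0.25% × 228/365 = $10283.4247
February 14 – June 30, 1997: 137 days at 0.2% → $6585000 × 0.2% × 137/365 = $4943.2603
Total = $15226.6849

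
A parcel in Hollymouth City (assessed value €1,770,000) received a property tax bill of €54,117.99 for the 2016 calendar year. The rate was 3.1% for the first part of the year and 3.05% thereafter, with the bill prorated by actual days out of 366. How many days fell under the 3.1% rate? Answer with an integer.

Let d = days at the first rate; then 366 − d days at the second rate.
€1,770,000 × [3.1%·d + 3.05%·(366−d)] / 366 = €54,117.99
Solving gives d = 55, so the new rate took effect on 25 Feb 2016.

55 days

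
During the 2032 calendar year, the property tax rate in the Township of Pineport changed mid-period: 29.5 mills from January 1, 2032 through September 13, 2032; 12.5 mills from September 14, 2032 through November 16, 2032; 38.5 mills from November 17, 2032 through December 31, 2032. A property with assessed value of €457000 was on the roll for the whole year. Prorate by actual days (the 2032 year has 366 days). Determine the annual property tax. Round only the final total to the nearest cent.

€12628.68

January 1 – September 13, 2032: 257 days at 29.5 mills → €457000 × 2.95% × 257/366 = €9466.5178
September 14 – November 16, 2032: 64 days at 12.5 mills → €457000 × 1.25% × 64/366 = €998.9071
November 17 – December 31, 2032: 45 days at 38.5 mills → €457000 × 3.85% × 45/366 = €2163.2582
Total = €12628.6831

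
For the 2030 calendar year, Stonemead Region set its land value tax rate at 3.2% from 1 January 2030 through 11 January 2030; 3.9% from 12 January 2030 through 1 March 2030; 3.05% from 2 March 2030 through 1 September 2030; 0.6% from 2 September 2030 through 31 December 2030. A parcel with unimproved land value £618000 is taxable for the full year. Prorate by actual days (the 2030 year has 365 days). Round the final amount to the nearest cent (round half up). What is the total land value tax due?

£14562.79

1 January – 11 January 2030: 11 days at 3.2% → £618000 × 3.2% × 11/365 = £595.9890
12 January – 1 March 2030: 49 days at 3.9% → £618000 × 3.9% × 49/365 = £3235.6110
2 March – 1 September 2030: 184 days at 3.05% → £618000 × 3.05% × 184/365 = £9501.9616
2 September – 31 December 2030: 121 days at 0.6% → £618000 × 0.6% × 121/365 = £1229.2274
Total = £14562.7890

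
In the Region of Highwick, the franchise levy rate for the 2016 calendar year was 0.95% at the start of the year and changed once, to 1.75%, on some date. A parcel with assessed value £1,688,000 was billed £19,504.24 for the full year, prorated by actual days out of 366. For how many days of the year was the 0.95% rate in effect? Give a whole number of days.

Let d = days at the first rate; then 366 − d days at the second rate.
£1,688,000 × [0.95%·d + 1.75%·(366−d)] / 366 = £19,504.24
Solving gives d = 272, so the new rate took effect on 29 Sep 2016.

272 days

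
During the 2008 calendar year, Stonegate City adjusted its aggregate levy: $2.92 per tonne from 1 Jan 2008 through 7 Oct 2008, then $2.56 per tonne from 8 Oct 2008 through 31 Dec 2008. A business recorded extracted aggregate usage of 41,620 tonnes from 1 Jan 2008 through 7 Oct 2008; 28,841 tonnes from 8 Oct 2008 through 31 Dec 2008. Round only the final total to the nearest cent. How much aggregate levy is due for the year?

$195363.36

1 Jan – 7 Oct 2008: 41,620 tonnes at $2.92/tonne → $121530.40
8 Oct – 31 Dec 2008: 28,841 tonnes at $2.56/tonne → $73832.96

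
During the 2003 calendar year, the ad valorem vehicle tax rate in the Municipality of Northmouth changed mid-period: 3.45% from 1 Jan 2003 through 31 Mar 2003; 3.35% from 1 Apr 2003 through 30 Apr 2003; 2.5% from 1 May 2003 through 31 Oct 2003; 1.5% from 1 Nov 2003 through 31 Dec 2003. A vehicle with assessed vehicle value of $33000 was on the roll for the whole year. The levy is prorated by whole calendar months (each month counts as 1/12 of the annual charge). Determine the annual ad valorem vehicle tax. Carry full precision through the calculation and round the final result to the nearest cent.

$871.75

1 Jan – 31 Mar 2003: 3 months at 3.45% → $33000 × 3.45% × 3/12 = $284.6250
1 Apr – 30 Apr 2003: 1 month at 3.35% → $33000 × 3.35% × 1/12 = $92.1250
1 May – 31 Oct 2003: 6 months at 2.5% → $33000 × 2.5% × 6/12 = $412.5000
1 Nov – 31 Dec 2003: 2 months at 1.5% → $33000 × 1.5% × 2/12 = $82.5000
Total = $871.7500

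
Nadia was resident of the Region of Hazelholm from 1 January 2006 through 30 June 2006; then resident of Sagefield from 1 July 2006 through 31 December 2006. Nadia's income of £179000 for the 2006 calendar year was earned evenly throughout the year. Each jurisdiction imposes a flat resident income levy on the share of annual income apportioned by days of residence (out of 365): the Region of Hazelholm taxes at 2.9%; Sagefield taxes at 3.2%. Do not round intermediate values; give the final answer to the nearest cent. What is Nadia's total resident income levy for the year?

The Region of Hazelholm, 1 January – 30 June 2006: 181 days → £179000 × 2.9% × 181/365 = £2574.1671
Sagefield, 1 July – 31 December 2006: 184 days → £179000 × 3.2% × 184/365 = £2887.5397
Total = £5461.7068

£5461.71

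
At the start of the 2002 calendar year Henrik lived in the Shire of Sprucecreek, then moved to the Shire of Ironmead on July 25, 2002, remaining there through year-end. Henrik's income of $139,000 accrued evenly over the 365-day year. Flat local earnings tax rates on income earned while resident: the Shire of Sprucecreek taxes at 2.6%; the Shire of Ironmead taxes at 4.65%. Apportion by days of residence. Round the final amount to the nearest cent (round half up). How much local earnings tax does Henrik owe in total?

The Shire of Sprucecreek, January 1 – July 24, 2002: 205 days → $139,000 × 2.6% × 205/365 = $2,029.7808
The Shire of Ironmead, July 25 – December 31, 2002: 160 days → $139,000 × 4.65% × 160/365 = $2,833.3151
Total = $4,863.0959

$4,863.10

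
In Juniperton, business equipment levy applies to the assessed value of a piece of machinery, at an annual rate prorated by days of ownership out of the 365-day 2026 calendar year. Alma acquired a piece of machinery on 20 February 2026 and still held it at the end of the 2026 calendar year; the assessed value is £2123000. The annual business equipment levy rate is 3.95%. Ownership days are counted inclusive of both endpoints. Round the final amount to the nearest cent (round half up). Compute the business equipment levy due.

£72371.03

Days held (20 February – 31 December 2026): 315 out of 365
Tax = £2123000 × 3.95% × 315/365 = £72371.0342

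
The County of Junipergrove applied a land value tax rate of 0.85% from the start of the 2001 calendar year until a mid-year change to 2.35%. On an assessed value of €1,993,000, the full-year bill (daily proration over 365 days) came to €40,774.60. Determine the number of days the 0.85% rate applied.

Let d = days at the first rate; then 365 − d days at the second rate.
€1,993,000 × [0.85%·d + 2.35%·(365−d)] / 365 = €40,774.60
Solving gives d = 74, so the new rate took effect on March 16, 2001.

74 days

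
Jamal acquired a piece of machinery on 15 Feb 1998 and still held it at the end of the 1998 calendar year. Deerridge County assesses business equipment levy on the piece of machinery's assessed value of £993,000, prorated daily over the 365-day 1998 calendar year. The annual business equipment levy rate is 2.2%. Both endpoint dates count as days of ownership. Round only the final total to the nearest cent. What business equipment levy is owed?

£19,152.66

Days held (15 Feb – 31 Dec 1998): 320 out of 365
Tax = £993,000 × 2.2% × 320/365 = £19,152.6575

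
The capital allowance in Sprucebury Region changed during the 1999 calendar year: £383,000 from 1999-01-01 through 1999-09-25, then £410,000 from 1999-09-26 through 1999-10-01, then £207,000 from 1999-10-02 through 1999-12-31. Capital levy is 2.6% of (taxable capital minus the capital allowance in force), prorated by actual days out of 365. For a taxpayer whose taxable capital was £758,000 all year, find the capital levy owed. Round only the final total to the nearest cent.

1999-01-01 to 1999-09-25: 268 days, exemption £383,000 → (£758,000 − £383,000) × 2.6% × 268/365 = £7,158.9041
1999-09-26 to 1999-10-01: 6 days, exemption £410,000 → (£758,000 − £410,000) × 2.6% × 6/365 = £148.7342
1999-10-02 to 1999-12-31: 91 days, exemption £207,000 → (£758,000 − £207,000) × 2.6% × 91/365 = £3,571.6877
Total = £10,879.3260

£10,879.33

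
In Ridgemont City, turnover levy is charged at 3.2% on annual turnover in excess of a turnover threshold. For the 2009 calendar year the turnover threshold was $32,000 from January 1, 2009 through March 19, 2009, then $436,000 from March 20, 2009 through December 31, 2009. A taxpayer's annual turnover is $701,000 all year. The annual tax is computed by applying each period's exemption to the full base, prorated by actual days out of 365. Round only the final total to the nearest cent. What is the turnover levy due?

January 1 – March 19, 2009: 78 days, exemption $32,000 → ($701,000 − $32,000) × 3.2% × 78/365 = $4,574.8603
March 20 – December 31, 2009: 287 days, exemption $436,000 → ($701,000 − $436,000) × 3.2% × 287/365 = $6,667.8356
Total = $11,242.6959

$11,242.70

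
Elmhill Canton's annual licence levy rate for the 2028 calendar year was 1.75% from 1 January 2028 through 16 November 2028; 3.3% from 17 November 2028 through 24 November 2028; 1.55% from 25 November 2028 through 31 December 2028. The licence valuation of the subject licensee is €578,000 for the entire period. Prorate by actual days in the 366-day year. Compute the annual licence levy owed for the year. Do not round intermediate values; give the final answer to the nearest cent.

€10,193.96

1 January – 16 November 2028: 321 days at 1.75% → €578,000 × 1.75% × 321/366 = €8,871.3525
17 November – 24 November 2028: 8 days at 3.3% → €578,000 × 3.3% × 8/366 = €416.9180
25 November – 31 December 2028: 37 days at 1.55% → €578,000 × 1.55% × 37/366 = €905.6913
Total = €10,193.9617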